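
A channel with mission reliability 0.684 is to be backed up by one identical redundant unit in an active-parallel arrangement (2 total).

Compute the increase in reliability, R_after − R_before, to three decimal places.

0.216

R_before = 0.684
R_after = 1 − (1 − 0.684)^2 = 0.900
ΔR = 0.900 − 0.684 = 0.216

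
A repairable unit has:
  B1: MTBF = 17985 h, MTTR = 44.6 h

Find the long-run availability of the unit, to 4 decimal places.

A(B1) = MTBF/(MTBF+MTTR) = 17985/(17985+44.6) = 0.9975

0.9975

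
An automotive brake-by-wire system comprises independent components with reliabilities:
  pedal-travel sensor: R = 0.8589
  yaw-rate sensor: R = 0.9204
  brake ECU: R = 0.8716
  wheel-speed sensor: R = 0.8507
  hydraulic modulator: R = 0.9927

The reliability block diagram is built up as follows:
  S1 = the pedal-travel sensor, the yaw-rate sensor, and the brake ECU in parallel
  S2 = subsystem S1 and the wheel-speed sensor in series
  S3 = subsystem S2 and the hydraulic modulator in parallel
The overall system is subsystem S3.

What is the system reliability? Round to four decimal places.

0.9989

Parallel (pedal-travel sensor, yaw-rate sensor, and brake ECU): 1 − (1 − 0.858900)(1 − 0.920400)(1 − 0.871600) = 0.998558
Series ([0.998558] and wheel-speed sensor): 0.998558 × 0.850700 = 0.849473
Parallel ([0.849473] and hydraulic modulator): 1 − (1 − 0.849473)(1 − 0.992700) = 0.9989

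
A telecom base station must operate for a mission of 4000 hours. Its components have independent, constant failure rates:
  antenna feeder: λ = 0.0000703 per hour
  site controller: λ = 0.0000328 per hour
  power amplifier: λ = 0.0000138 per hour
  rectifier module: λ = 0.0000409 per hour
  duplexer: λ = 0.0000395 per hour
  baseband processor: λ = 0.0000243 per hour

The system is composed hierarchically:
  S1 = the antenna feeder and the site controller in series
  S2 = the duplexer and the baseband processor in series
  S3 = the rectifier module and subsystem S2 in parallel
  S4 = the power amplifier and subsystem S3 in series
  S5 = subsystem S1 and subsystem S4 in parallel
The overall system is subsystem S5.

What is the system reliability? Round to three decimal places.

R(antenna feeder) = exp(−0.0000703 × 4000) = 0.75488
R(site controller) = exp(−0.0000328 × 4000) = 0.87704
R(power amplifier) = exp(−0.0000138 × 4000) = 0.94630
R(rectifier module) = exp(−0.0000409 × 4000) = 0.84908
R(duplexer) = exp(−0.0000395 × 4000) = 0.85385
R(baseband processor) = exp(−0.0000243 × 4000) = 0.90737
Series (antenna feeder and site controller): 0.75488 × 0.87704 = 0.66206
Series (duplexer and baseband processor): 0.85385 × 0.90737 = 0.77476
Parallel (rectifier module and [0.77476]): 1 − (1 − 0.84908)(1 − 0.77476) = 0.96601
Series (power amplifier and [0.96601]): 0.94630 × 0.96601 = 0.91414
Parallel ([0.66206] and [0.91414]): 1 − (1 − 0.66206)(1 − 0.91414) = 0.971

0.971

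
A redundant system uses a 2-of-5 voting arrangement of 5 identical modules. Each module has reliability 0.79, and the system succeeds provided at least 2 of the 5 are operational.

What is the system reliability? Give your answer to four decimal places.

0.9919

R = Σ_{i=2}^{5} C(5,i) p^i (1−p)^{5−i} with p = 0.79
C(5,2)·0.79^2·0.21^3 = 0.057798
C(5,3)·0.79^3·0.21^2 = 0.217430
C(5,4)·0.79^4·0.21^1 = 0.408976
C(5,5)·0.79^5·0.21^0 = 0.307706
Sum = 0.9919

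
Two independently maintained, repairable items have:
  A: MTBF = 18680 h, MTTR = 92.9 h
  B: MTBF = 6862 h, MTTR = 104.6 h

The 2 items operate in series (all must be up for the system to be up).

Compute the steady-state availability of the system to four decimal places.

A(A) = MTBF/(MTBF+MTTR) = 18680/(18680+92.9) = 0.995051
A(B) = MTBF/(MTBF+MTTR) = 6862/(6862+104.6) = 0.984986
Series availability: 0.995051 × 0.984986 = 0.9801

0.9801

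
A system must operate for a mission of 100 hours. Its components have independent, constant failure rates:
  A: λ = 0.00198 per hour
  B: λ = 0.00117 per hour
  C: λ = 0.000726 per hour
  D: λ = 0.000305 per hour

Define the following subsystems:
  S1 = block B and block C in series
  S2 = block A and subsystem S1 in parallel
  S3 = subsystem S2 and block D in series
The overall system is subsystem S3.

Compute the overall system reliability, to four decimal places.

R(A) = exp(−0.00198 × 100) = 0.820370
R(B) = exp(−0.00117 × 100) = 0.889585
R(C) = exp(−0.000726 × 100) = 0.929973
R(D) = exp(−0.000305 × 100) = 0.969960
Series (B and C): 0.889585 × 0.929973 = 0.827290
Parallel (A and [0.827290]): 1 − (1 − 0.820370)(1 − 0.827290) = 0.968976
Series ([0.968976] and D): 0.968976 × 0.969960 = 0.9399

0.9399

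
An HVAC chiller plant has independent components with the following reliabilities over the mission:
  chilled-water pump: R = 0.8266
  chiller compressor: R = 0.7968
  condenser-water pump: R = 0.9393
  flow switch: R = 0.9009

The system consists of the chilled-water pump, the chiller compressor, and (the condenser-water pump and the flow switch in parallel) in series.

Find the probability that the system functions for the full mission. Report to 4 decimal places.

Parallel (condenser-water pump and flow switch): 1 − (1 − 0.939300)(1 − 0.900900) = 0.993985
Series (chilled-water pump, chiller compressor, and [0.993985]): 0.826600 × 0.796800 × 0.993985 = 0.6547

0.6547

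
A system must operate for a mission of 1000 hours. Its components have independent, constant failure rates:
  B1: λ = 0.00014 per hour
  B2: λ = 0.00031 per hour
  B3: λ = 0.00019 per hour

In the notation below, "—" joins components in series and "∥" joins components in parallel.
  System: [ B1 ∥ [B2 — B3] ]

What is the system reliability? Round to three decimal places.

R(B1) = exp(−0.00014 × 1000) = 0.86936
R(B2) = exp(−0.00031 × 1000) = 0.73345
R(B3) = exp(−0.00019 × 1000) = 0.82696
Series (B2 and B3): 0.73345 × 0.82696 = 0.60653
Parallel (B1 and [0.60653]): 1 − (1 − 0.86936)(1 − 0.60653) = 0.949

0.949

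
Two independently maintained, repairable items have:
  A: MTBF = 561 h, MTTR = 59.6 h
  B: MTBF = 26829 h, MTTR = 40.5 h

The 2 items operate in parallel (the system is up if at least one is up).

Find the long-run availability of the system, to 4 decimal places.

A(A) = MTBF/(MTBF+MTTR) = 561/(561+59.6) = 0.903964
A(B) = MTBF/(MTBF+MTTR) = 26829/(26829+40.5) = 0.998493
Parallel availability: 1 − (1 − 0.903964)(1 − 0.998493) = 0.9999

0.9999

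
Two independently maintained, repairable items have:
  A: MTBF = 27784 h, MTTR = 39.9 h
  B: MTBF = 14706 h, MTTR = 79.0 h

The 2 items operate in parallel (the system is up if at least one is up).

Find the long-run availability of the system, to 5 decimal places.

0.99999

A(A) = MTBF/(MTBF+MTTR) = 27784/(27784+39.9) = 0.998566
A(B) = MTBF/(MTBF+MTTR) = 14706/(14706+79.0) = 0.994657
Parallel availability: 1 − (1 − 0.998566)(1 − 0.994657) = 0.99999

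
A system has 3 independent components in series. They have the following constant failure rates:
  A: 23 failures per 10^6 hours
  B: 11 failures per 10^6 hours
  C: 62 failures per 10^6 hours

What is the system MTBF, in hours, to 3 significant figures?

Series of exponential components: λ_sys = Σ λ_i
λ_sys = 0.000023 + 0.000011 + 0.000062 = 9.6000e-05 /h
MTBF = 1 / λ_sys = 10400 h

10400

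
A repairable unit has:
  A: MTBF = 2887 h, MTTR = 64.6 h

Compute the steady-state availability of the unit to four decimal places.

0.9781

A(A) = MTBF/(MTBF+MTTR) = 2887/(2887+64.6) = 0.9781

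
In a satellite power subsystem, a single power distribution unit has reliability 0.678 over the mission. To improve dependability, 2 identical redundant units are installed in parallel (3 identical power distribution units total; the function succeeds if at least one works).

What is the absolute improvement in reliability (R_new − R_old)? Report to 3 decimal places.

R_before = 0.678
R_after = 1 − (1 − 0.678)^3 = 0.967
ΔR = 0.967 − 0.678 = 0.289

0.289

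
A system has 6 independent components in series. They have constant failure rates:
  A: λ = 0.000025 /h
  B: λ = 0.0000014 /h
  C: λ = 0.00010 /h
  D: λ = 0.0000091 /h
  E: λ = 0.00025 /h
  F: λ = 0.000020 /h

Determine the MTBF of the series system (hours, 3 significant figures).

Series of exponential components: λ_sys = Σ λ_i
λ_sys = 0.000025 + 0.0000014 + 0.00010 + 0.0000091 + 0.00025 + 0.000020 = 4.0550e-04 /h
MTBF = 1 / λ_sys = 2470 h

2470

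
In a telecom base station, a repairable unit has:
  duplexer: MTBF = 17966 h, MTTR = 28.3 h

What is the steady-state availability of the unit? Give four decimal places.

A(duplexer) = MTBF/(MTBF+MTTR) = 17966/(17966+28.3) = 0.9984

0.9984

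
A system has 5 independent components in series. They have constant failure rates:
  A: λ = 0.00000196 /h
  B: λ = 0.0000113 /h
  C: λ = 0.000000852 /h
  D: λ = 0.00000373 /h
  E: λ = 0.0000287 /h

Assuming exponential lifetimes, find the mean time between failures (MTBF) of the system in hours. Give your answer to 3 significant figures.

Series of exponential components: λ_sys = Σ λ_i
λ_sys = 0.00000196 + 0.0000113 + 0.000000852 + 0.00000373 + 0.0000287 = 4.6542e-05 /h
MTBF = 1 / λ_sys = 21500 h

21500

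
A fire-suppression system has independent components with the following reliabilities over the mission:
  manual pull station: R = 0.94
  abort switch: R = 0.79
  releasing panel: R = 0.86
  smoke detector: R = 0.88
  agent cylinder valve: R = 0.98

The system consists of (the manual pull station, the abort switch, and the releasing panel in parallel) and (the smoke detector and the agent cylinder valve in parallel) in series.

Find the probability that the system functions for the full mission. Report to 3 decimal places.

Parallel (manual pull station, abort switch, and releasing panel): 1 − (1 − 0.94000)(1 − 0.79000)(1 − 0.86000) = 0.99824
Parallel (smoke detector and agent cylinder valve): 1 − (1 − 0.88000)(1 − 0.98000) = 0.99760
Series ([0.99824] and [0.99760]): 0.99824 × 0.99760 = 0.996

0.996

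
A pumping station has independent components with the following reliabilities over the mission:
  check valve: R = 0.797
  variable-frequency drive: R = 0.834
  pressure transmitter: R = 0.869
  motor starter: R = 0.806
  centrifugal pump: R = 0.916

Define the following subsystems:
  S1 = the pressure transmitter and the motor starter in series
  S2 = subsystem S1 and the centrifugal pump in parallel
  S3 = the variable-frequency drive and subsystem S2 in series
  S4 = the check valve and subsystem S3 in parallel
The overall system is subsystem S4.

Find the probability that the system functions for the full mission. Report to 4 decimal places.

Series (pressure transmitter and motor starter): 0.869000 × 0.806000 = 0.700414
Parallel ([0.700414] and centrifugal pump): 1 − (1 − 0.700414)(1 − 0.916000) = 0.974835
Series (variable-frequency drive and [0.974835]): 0.834000 × 0.974835 = 0.813012
Parallel (check valve and [0.813012]): 1 − (1 − 0.797000)(1 − 0.813012) = 0.9620

0.9620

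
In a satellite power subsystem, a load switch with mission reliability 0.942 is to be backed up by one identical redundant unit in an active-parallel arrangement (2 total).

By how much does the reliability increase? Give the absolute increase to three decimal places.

R_before = 0.942
R_after = 1 − (1 − 0.942)^2 = 0.997
ΔR = 0.997 − 0.942 = 0.055

0.055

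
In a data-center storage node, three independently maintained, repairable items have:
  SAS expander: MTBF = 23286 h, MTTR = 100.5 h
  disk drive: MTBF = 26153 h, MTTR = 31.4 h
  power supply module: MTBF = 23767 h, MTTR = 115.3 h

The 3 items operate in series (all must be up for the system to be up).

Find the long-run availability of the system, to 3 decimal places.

A(SAS expander) = MTBF/(MTBF+MTTR) = 23286/(23286+100.5) = 0.995703
A(disk drive) = MTBF/(MTBF+MTTR) = 26153/(26153+31.4) = 0.998801
A(power supply module) = MTBF/(MTBF+MTTR) = 23767/(23767+115.3) = 0.995172
Series availability: 0.995703 × 0.998801 × 0.995172 = 0.990

0.990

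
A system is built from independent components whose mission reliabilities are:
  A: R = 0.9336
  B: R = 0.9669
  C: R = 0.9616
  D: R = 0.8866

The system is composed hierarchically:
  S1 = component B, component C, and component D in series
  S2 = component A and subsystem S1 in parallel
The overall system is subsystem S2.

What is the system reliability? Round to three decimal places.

Series (B, C, and D): 0.96690 × 0.96160 × 0.88660 = 0.82434
Parallel (A and [0.82434]): 1 − (1 − 0.93360)(1 − 0.82434) = 0.988

0.988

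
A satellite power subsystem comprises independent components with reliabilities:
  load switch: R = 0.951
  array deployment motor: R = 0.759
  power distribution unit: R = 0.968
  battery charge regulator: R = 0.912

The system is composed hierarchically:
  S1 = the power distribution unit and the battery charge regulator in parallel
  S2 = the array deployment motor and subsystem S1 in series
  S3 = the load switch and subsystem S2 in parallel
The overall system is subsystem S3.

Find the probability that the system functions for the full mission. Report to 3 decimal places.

Parallel (power distribution unit and battery charge regulator): 1 − (1 − 0.96800)(1 − 0.91200) = 0.99718
Series (array deployment motor and [0.99718]): 0.75900 × 0.99718 = 0.75686
Parallel (load switch and [0.75686]): 1 − (1 − 0.95100)(1 − 0.75686) = 0.988

0.988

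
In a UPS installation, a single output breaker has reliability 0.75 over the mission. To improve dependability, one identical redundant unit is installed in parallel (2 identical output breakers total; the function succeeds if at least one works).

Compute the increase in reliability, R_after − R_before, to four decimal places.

R_before = 0.75
R_after = 1 − (1 − 0.75)^2 = 0.9375
ΔR = 0.9375 − 0.75 = 0.1875

0.1875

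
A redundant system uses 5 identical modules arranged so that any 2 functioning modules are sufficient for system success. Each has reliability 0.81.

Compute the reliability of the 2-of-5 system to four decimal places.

0.9945

R = Σ_{i=2}^{5} C(5,i) p^i (1−p)^{5−i} with p = 0.81
C(5,2)·0.81^2·0.19^3 = 0.045002
C(5,3)·0.81^3·0.19^2 = 0.191850
C(5,4)·0.81^4·0.19^1 = 0.408944
C(5,5)·0.81^5·0.19^0 = 0.348678
Sum = 0.9945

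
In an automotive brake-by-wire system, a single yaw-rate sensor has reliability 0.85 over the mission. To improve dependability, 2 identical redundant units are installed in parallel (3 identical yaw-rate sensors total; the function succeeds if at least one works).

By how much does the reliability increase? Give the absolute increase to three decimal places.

R_before = 0.85
R_after = 1 − (1 − 0.85)^3 = 0.997
ΔR = 0.997 − 0.85 = 0.147

0.147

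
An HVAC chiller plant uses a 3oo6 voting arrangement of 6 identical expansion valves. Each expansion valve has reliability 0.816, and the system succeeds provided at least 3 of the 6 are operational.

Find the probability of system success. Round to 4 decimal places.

R = Σ_{i=3}^{6} C(6,i) p^i (1−p)^{6−i} with p = 0.816
C(6,3)·0.816^3·0.184^3 = 0.067695
C(6,4)·0.816^4·0.184^2 = 0.225158
C(6,5)·0.816^5·0.184^1 = 0.399411
C(6,6)·0.816^6·0.184^0 = 0.295217
Sum = 0.9875

0.9875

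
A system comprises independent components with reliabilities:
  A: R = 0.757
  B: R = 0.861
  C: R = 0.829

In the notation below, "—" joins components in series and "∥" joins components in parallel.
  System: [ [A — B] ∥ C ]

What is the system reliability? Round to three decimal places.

Series (A and B): 0.75700 × 0.86100 = 0.65178
Parallel ([0.65178] and C): 1 − (1 − 0.65178)(1 − 0.82900) = 0.940

0.940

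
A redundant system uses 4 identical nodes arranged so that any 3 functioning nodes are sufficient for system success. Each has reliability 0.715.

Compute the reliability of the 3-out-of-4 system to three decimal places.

R = Σ_{i=3}^{4} C(4,i) p^i (1−p)^{4−i} with p = 0.715
C(4,3)·0.715^3·0.285^1 = 0.41670
C(4,4)·0.715^4·0.285^0 = 0.26135
Sum = 0.678

0.678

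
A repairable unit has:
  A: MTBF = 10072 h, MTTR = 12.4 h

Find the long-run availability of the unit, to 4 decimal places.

0.9988

A(A) = MTBF/(MTBF+MTTR) = 10072/(10072+12.4) = 0.9988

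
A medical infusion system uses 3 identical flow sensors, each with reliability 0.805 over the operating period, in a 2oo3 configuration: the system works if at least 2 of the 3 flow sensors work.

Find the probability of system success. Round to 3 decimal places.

0.901

R = Σ_{i=2}^{3} C(3,i) p^i (1−p)^{3−i} with p = 0.805
C(3,2)·0.805^2·0.195^1 = 0.37909
C(3,3)·0.805^3·0.195^0 = 0.52166
Sum = 0.901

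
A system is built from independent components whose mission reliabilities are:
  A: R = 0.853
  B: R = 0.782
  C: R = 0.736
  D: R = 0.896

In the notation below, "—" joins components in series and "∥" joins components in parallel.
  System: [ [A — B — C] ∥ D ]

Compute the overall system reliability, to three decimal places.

Series (A, B, and C): 0.85300 × 0.78200 × 0.73600 = 0.49095
Parallel ([0.49095] and D): 1 − (1 − 0.49095)(1 − 0.89600) = 0.947

0.947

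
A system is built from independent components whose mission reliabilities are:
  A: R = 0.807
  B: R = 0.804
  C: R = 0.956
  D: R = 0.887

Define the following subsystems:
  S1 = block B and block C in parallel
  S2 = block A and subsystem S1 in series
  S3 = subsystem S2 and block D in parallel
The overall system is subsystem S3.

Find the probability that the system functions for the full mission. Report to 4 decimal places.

0.9774

Parallel (B and C): 1 − (1 − 0.804000)(1 − 0.956000) = 0.991376
Series (A and [0.991376]): 0.807000 × 0.991376 = 0.800040
Parallel ([0.800040] and D): 1 − (1 − 0.800040)(1 − 0.887000) = 0.9774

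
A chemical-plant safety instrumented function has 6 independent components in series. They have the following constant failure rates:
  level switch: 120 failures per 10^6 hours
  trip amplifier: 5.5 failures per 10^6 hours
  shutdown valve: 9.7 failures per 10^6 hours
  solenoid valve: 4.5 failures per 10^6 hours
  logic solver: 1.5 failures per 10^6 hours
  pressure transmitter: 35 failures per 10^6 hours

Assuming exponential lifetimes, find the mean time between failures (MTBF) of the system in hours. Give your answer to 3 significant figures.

Series of exponential components: λ_sys = Σ λ_i
λ_sys = 0.00012 + 0.0000055 + 0.0000097 + 0.0000045 + 0.0000015 + 0.000035 = 1.7620e-04 /h
MTBF = 1 / λ_sys = 5680 h

5680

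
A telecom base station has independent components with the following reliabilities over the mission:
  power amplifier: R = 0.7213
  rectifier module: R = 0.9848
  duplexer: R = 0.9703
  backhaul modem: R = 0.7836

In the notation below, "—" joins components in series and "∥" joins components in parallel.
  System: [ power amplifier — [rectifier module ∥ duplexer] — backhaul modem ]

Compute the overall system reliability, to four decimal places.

0.5650

Parallel (rectifier module and duplexer): 1 − (1 − 0.984800)(1 − 0.970300) = 0.999549
Series (power amplifier, [0.999549], and backhaul modem): 0.721300 × 0.999549 × 0.783600 = 0.5650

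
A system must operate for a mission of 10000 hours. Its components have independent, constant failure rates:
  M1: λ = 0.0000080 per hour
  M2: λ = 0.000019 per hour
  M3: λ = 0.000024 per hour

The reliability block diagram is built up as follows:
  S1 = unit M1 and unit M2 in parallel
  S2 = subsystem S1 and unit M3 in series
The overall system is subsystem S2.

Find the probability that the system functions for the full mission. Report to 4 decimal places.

0.7762

R(M1) = exp(−0.0000080 × 10000) = 0.923116
R(M2) = exp(−0.000019 × 10000) = 0.826959
R(M3) = exp(−0.000024 × 10000) = 0.786628
Parallel (M1 and M2): 1 − (1 − 0.923116)(1 − 0.826959) = 0.986696
Series ([0.986696] and M3): 0.986696 × 0.786628 = 0.7762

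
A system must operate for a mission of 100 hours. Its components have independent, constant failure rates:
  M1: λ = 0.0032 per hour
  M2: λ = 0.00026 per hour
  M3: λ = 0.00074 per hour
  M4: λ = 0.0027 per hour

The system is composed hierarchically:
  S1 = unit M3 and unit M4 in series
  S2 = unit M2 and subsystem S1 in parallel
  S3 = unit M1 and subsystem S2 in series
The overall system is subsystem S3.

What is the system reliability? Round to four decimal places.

0.7207

R(M1) = exp(−0.0032 × 100) = 0.726149
R(M2) = exp(−0.00026 × 100) = 0.974335
R(M3) = exp(−0.00074 × 100) = 0.928672
R(M4) = exp(−0.0027 × 100) = 0.763379
Series (M3 and M4): 0.928672 × 0.763379 = 0.708929
Parallel (M2 and [0.708929]): 1 − (1 − 0.974335)(1 − 0.708929) = 0.992530
Series (M1 and [0.992530]): 0.726149 × 0.992530 = 0.7207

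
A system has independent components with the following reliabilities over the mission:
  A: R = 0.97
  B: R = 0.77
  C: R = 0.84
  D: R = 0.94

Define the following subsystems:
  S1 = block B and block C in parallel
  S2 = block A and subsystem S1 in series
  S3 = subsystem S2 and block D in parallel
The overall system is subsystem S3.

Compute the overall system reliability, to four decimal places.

Parallel (B and C): 1 − (1 − 0.770000)(1 − 0.840000) = 0.963200
Series (A and [0.963200]): 0.970000 × 0.963200 = 0.934304
Parallel ([0.934304] and D): 1 − (1 − 0.934304)(1 − 0.940000) = 0.9961

0.9961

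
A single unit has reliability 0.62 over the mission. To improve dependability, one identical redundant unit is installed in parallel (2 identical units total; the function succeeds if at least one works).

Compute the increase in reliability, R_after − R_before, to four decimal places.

R_before = 0.62
R_after = 1 − (1 − 0.62)^2 = 0.8556
ΔR = 0.8556 − 0.62 = 0.2356

0.2356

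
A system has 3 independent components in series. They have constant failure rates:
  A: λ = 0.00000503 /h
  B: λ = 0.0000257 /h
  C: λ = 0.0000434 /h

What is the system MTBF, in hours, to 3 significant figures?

13500

Series of exponential components: λ_sys = Σ λ_i
λ_sys = 0.00000503 + 0.0000257 + 0.0000434 = 7.4130e-05 /h
MTBF = 1 / λ_sys = 13500 h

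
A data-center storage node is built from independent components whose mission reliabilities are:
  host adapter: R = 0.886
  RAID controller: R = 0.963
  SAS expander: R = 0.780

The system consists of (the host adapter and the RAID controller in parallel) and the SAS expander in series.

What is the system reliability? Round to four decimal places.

0.7767

Parallel (host adapter and RAID controller): 1 − (1 − 0.886000)(1 − 0.963000) = 0.995782
Series ([0.995782] and SAS expander): 0.995782 × 0.780000 = 0.7767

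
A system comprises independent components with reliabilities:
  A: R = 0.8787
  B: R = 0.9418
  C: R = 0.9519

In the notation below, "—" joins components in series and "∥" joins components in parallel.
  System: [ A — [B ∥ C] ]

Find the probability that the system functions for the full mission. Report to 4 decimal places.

0.8762

Parallel (B and C): 1 − (1 − 0.941800)(1 − 0.951900) = 0.997201
Series (A and [0.997201]): 0.878700 × 0.997201 = 0.8762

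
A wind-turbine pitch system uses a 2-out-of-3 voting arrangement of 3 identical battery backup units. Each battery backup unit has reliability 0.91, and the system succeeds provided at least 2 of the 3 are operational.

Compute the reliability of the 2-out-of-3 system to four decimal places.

0.9772

R = Σ_{i=2}^{3} C(3,i) p^i (1−p)^{3−i} with p = 0.91
C(3,2)·0.91^2·0.09^1 = 0.223587
C(3,3)·0.91^3·0.09^0 = 0.753571
Sum = 0.9772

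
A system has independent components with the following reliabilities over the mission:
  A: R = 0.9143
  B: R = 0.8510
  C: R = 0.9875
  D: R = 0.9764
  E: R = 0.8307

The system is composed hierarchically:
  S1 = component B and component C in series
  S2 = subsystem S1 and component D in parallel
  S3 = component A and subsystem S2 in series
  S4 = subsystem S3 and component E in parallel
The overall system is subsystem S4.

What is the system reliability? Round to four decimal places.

Series (B and C): 0.851000 × 0.987500 = 0.840363
Parallel ([0.840363] and D): 1 − (1 − 0.840363)(1 − 0.976400) = 0.996233
Series (A and [0.996233]): 0.914300 × 0.996233 = 0.910856
Parallel ([0.910856] and E): 1 − (1 − 0.910856)(1 − 0.830700) = 0.9849

0.9849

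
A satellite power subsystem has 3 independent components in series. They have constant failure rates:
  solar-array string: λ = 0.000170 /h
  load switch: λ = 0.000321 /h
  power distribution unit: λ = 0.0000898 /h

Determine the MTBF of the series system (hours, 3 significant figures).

1720

Series of exponential components: λ_sys = Σ λ_i
λ_sys = 0.000170 + 0.000321 + 0.0000898 = 5.8080e-04 /h
MTBF = 1 / λ_sys = 1720 h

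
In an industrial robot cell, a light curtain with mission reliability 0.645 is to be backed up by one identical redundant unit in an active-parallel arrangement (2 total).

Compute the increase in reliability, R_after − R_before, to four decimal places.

R_before = 0.645
R_after = 1 − (1 − 0.645)^2 = 0.8740
ΔR = 0.8740 − 0.645 = 0.2290

0.2290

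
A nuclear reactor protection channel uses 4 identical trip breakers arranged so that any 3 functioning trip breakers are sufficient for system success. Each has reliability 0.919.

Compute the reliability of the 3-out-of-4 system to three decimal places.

R = Σ_{i=3}^{4} C(4,i) p^i (1−p)^{4−i} with p = 0.919
C(4,3)·0.919^3·0.081^1 = 0.25147
C(4,4)·0.919^4·0.081^0 = 0.71328
Sum = 0.965

0.965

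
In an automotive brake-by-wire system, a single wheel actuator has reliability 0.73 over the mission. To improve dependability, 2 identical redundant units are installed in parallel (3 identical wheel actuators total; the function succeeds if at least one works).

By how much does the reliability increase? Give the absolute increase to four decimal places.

R_before = 0.73
R_after = 1 − (1 − 0.73)^3 = 0.9803
ΔR = 0.9803 − 0.73 = 0.2503

0.2503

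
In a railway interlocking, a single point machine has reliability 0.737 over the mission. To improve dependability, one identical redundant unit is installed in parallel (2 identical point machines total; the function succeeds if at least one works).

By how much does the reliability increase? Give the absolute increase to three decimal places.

R_before = 0.737
R_after = 1 − (1 − 0.737)^2 = 0.931
ΔR = 0.931 − 0.737 = 0.194

0.194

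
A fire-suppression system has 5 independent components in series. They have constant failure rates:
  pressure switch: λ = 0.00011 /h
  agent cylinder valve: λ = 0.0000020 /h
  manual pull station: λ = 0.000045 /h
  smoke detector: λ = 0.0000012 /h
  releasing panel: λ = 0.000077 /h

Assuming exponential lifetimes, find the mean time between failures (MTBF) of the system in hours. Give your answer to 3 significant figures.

4250

Series of exponential components: λ_sys = Σ λ_i
λ_sys = 0.00011 + 0.0000020 + 0.000045 + 0.0000012 + 0.000077 = 2.3520e-04 /h
MTBF = 1 / λ_sys = 4250 h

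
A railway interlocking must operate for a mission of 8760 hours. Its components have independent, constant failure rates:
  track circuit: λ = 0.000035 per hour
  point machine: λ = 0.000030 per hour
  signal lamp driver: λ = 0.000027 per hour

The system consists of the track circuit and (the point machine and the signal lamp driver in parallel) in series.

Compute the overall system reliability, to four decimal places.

R(track circuit) = exp(−0.000035 × 8760) = 0.735945
R(point machine) = exp(−0.000030 × 8760) = 0.768896
R(signal lamp driver) = exp(−0.000027 × 8760) = 0.789370
Parallel (point machine and signal lamp driver): 1 − (1 − 0.768896)(1 − 0.789370) = 0.951323
Series (track circuit and [0.951323]): 0.735945 × 0.951323 = 0.7001

0.7001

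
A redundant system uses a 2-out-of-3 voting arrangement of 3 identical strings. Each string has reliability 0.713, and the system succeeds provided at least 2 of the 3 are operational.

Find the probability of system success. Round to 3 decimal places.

0.800

R = Σ_{i=2}^{3} C(3,i) p^i (1−p)^{3−i} with p = 0.713
C(3,2)·0.713^2·0.287^1 = 0.43771
C(3,3)·0.713^3·0.287^0 = 0.36247
Sum = 0.800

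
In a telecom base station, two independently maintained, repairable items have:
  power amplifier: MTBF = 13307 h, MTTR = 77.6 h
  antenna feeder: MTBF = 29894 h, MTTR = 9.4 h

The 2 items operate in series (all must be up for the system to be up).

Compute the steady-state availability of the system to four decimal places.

0.9939

A(power amplifier) = MTBF/(MTBF+MTTR) = 13307/(13307+77.6) = 0.994202
A(antenna feeder) = MTBF/(MTBF+MTTR) = 29894/(29894+9.4) = 0.999686
Series availability: 0.994202 × 0.999686 = 0.9939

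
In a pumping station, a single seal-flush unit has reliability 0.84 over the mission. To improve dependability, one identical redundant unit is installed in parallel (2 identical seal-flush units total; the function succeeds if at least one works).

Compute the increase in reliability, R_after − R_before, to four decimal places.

R_before = 0.84
R_after = 1 − (1 − 0.84)^2 = 0.9744
ΔR = 0.9744 − 0.84 = 0.1344

0.1344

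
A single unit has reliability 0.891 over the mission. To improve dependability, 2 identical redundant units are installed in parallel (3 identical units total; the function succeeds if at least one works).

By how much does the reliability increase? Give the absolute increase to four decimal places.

0.1077

R_before = 0.891
R_after = 1 − (1 − 0.891)^3 = 0.9987
ΔR = 0.9987 − 0.891 = 0.1077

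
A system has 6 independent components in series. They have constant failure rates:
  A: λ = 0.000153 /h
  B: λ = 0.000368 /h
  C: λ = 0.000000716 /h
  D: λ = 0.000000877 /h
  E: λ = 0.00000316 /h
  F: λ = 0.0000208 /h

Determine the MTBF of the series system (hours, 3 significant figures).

Series of exponential components: λ_sys = Σ λ_i
λ_sys = 0.000153 + 0.000368 + 0.000000716 + 0.000000877 + 0.00000316 + 0.0000208 = 5.4655e-04 /h
MTBF = 1 / λ_sys = 1830 h

1830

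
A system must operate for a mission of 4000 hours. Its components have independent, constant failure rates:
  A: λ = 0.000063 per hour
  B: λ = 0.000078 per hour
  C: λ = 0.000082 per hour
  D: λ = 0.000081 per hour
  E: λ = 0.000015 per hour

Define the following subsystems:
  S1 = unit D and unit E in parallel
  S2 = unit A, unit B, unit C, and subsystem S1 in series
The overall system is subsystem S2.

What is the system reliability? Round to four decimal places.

R(A) = exp(−0.000063 × 4000) = 0.777245
R(B) = exp(−0.000078 × 4000) = 0.731982
R(C) = exp(−0.000082 × 4000) = 0.720363
R(D) = exp(−0.000081 × 4000) = 0.723250
R(E) = exp(−0.000015 × 4000) = 0.941765
Parallel (D and E): 1 − (1 − 0.723250)(1 − 0.941765) = 0.983883
Series (A, B, C, and [0.983883]): 0.777245 × 0.731982 × 0.720363 × 0.983883 = 0.4032

0.4032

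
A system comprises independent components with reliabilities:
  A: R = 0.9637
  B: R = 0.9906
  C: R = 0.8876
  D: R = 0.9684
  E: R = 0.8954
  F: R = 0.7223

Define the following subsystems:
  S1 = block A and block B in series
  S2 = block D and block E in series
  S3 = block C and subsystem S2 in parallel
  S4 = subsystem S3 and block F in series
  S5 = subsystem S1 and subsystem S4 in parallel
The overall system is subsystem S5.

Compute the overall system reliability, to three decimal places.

0.987

Series (A and B): 0.96370 × 0.99060 = 0.95464
Series (D and E): 0.96840 × 0.89540 = 0.86711
Parallel (C and [0.86711]): 1 − (1 − 0.88760)(1 − 0.86711) = 0.98506
Series ([0.98506] and F): 0.98506 × 0.72230 = 0.71151
Parallel ([0.95464] and [0.71151]): 1 − (1 − 0.95464)(1 − 0.71151) = 0.987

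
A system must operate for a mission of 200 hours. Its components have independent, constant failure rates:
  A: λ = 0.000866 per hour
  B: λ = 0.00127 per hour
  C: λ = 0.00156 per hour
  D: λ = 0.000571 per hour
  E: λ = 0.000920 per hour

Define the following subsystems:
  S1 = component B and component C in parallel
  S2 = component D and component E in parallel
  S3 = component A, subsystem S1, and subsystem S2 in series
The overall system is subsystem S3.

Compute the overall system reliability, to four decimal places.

0.7761

R(A) = exp(−0.000866 × 200) = 0.840969
R(B) = exp(−0.00127 × 200) = 0.775692
R(C) = exp(−0.00156 × 200) = 0.731982
R(D) = exp(−0.000571 × 200) = 0.892080
R(E) = exp(−0.000920 × 200) = 0.831936
Parallel (B and C): 1 − (1 − 0.775692)(1 − 0.731982) = 0.939881
Parallel (D and E): 1 − (1 − 0.892080)(1 − 0.831936) = 0.981863
Series (A, [0.939881], and [0.981863]): 0.840969 × 0.939881 × 0.981863 = 0.7761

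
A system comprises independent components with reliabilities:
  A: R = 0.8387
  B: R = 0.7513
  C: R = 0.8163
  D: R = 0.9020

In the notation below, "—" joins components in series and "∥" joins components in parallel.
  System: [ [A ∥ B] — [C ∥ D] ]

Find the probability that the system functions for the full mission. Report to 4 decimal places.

0.9426

Parallel (A and B): 1 − (1 − 0.838700)(1 − 0.751300) = 0.959885
Parallel (C and D): 1 − (1 − 0.816300)(1 − 0.902000) = 0.981997
Series ([0.959885] and [0.981997]): 0.959885 × 0.981997 = 0.9426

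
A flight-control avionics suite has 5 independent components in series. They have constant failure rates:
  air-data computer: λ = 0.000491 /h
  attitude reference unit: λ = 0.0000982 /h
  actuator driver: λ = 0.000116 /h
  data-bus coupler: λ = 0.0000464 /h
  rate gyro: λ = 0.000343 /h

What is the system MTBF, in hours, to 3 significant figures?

Series of exponential components: λ_sys = Σ λ_i
λ_sys = 0.000491 + 0.0000982 + 0.000116 + 0.0000464 + 0.000343 = 1.0946e-03 /h
MTBF = 1 / λ_sys = 914 h

914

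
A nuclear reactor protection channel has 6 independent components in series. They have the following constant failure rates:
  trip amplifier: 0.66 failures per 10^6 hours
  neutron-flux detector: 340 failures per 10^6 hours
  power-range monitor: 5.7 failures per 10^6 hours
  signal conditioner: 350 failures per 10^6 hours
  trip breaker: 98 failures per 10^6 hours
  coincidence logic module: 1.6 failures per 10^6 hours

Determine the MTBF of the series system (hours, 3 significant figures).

1260

Series of exponential components: λ_sys = Σ λ_i
λ_sys = 0.00000066 + 0.00034 + 0.0000057 + 0.00035 + 0.000098 + 0.0000016 = 7.9596e-04 /h
MTBF = 1 / λ_sys = 1260 h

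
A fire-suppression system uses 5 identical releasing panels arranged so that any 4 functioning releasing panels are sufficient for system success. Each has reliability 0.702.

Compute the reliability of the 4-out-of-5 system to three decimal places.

0.532

R = Σ_{i=4}^{5} C(5,i) p^i (1−p)^{5−i} with p = 0.702
C(5,4)·0.702^4·0.298^1 = 0.36186
C(5,5)·0.702^5·0.298^0 = 0.17048
Sum = 0.532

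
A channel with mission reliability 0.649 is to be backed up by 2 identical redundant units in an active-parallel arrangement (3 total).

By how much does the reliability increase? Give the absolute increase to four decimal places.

0.3078

R_before = 0.649
R_after = 1 − (1 − 0.649)^3 = 0.9568
ΔR = 0.9568 − 0.649 = 0.3078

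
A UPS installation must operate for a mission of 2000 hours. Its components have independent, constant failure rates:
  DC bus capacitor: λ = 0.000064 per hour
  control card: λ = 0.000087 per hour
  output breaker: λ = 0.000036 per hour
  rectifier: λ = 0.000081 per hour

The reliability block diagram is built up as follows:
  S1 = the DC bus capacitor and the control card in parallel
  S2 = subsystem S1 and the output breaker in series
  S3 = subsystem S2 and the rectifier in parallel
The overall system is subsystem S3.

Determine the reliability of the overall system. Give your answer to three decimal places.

R(DC bus capacitor) = exp(−0.000064 × 2000) = 0.87985
R(control card) = exp(−0.000087 × 2000) = 0.84030
R(output breaker) = exp(−0.000036 × 2000) = 0.93053
R(rectifier) = exp(−0.000081 × 2000) = 0.85044
Parallel (DC bus capacitor and control card): 1 − (1 − 0.87985)(1 − 0.84030) = 0.98081
Series ([0.98081] and output breaker): 0.98081 × 0.93053 = 0.91267
Parallel ([0.91267] and rectifier): 1 − (1 − 0.91267)(1 − 0.85044) = 0.987

0.987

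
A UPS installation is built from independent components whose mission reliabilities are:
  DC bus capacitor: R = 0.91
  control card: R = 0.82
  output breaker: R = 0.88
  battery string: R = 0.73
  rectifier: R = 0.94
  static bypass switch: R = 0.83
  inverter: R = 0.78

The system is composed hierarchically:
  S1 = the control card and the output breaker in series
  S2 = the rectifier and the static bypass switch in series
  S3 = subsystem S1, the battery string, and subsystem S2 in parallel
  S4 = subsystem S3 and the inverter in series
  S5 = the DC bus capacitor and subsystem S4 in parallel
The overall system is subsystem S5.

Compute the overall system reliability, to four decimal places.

Series (control card and output breaker): 0.820000 × 0.880000 = 0.721600
Series (rectifier and static bypass switch): 0.940000 × 0.830000 = 0.780200
Parallel ([0.721600], battery string, and [0.780200]): 1 − (1 − 0.721600)(1 − 0.730000)(1 − 0.780200) = 0.983478
Series ([0.983478] and inverter): 0.983478 × 0.780000 = 0.767113
Parallel (DC bus capacitor and [0.767113]): 1 − (1 − 0.910000)(1 − 0.767113) = 0.9790

0.9790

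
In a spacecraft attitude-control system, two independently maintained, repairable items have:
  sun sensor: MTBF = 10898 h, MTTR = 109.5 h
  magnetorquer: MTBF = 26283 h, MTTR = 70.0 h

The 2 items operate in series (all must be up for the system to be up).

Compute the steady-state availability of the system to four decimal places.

0.9874

A(sun sensor) = MTBF/(MTBF+MTTR) = 10898/(10898+109.5) = 0.990052
A(magnetorquer) = MTBF/(MTBF+MTTR) = 26283/(26283+70.0) = 0.997344
Series availability: 0.990052 × 0.997344 = 0.9874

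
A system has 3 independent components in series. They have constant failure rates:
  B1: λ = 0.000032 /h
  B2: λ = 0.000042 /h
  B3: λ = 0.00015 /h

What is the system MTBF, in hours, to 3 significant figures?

Series of exponential components: λ_sys = Σ λ_i
λ_sys = 0.000032 + 0.000042 + 0.00015 = 2.2400e-04 /h
MTBF = 1 / λ_sys = 4460 h

4460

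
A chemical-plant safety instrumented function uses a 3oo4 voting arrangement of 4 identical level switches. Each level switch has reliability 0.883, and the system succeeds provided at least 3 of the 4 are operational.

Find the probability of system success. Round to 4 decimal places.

R = Σ_{i=3}^{4} C(4,i) p^i (1−p)^{4−i} with p = 0.883
C(4,3)·0.883^3·0.117^1 = 0.322202
C(4,4)·0.883^4·0.117^0 = 0.607915
Sum = 0.9301

0.9301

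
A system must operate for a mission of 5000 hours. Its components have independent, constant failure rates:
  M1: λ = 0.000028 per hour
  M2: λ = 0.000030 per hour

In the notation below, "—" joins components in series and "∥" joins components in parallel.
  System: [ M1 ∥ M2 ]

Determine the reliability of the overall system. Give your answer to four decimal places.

0.9818

R(M1) = exp(−0.000028 × 5000) = 0.869358
R(M2) = exp(−0.000030 × 5000) = 0.860708
Parallel (M1 and M2): 1 − (1 − 0.869358)(1 − 0.860708) = 0.9818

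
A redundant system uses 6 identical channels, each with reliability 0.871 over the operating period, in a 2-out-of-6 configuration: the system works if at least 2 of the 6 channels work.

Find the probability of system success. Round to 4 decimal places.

0.9998

R = Σ_{i=2}^{6} C(6,i) p^i (1−p)^{6−i} with p = 0.871
C(6,2)·0.871^2·0.129^4 = 0.003151
C(6,3)·0.871^3·0.129^3 = 0.028370
C(6,4)·0.871^4·0.129^2 = 0.143662
C(6,5)·0.871^5·0.129^1 = 0.388000
C(6,6)·0.871^6·0.129^0 = 0.436625
Sum = 0.9998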